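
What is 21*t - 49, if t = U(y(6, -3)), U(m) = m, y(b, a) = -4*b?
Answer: -553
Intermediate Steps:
t = -24 (t = -4*6 = -24)
21*t - 49 = 21*(-24) - 49 = -504 - 49 = -553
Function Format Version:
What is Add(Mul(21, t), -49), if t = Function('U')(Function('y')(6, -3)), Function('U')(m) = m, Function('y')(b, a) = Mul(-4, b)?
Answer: -553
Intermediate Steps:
t = -24 (t = Mul(-4, 6) = -24)
Add(Mul(21, t), -49) = Add(Mul(21, -24), -49) = Add(-504, -49) = -553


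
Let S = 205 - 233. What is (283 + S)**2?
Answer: 65025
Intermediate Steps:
S = -28
(283 + S)**2 = (283 - 28)**2 = 255**2 = 65025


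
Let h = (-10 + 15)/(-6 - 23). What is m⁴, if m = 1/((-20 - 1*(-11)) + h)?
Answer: 707281/5006411536 ≈ 0.00014128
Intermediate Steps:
h = -5/29 (h = 5/(-29) = 5*(-1/29) = -5/29 ≈ -0.17241)
m = -29/266 (m = 1/((-20 - 1*(-11)) - 5/29) = 1/((-20 + 11) - 5/29) = 1/(-9 - 5/29) = 1/(-266/29) = -29/266 ≈ -0.10902)
m⁴ = (-29/266)⁴ = 707281/5006411536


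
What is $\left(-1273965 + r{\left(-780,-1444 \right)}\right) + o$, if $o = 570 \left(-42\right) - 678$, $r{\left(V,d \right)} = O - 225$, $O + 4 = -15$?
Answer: $-1298827$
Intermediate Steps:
$O = -19$ ($O = -4 - 15 = -19$)
$r{\left(V,d \right)} = -244$ ($r{\left(V,d \right)} = -19 - 225 = -244$)
$o = -24618$ ($o = -23940 - 678 = -24618$)
$\left(-1273965 + r{\left(-780,-1444 \right)}\right) + o = \left(-1273965 - 244\right) - 24618 = -1274209 - 24618 = -1298827$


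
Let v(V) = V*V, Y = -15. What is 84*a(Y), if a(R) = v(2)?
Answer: 336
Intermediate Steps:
v(V) = V²
a(R) = 4 (a(R) = 2² = 4)
84*a(Y) = 84*4 = 336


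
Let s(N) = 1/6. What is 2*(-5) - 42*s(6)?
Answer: -17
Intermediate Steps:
s(N) = ⅙
2*(-5) - 42*s(6) = 2*(-5) - 42*⅙ = -10 - 7 = -17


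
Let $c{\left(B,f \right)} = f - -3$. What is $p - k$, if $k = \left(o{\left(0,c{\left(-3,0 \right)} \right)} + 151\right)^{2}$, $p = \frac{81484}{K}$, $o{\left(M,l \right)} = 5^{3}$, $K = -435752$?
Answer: $- \frac{8298481459}{108938} \approx -76176.0$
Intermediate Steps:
$c{\left(B,f \right)} = 3 + f$ ($c{\left(B,f \right)} = f + 3 = 3 + f$)
$o{\left(M,l \right)} = 125$
$p = - \frac{20371}{108938}$ ($p = \frac{81484}{-435752} = 81484 \left(- \frac{1}{435752}\right) = - \frac{20371}{108938} \approx -0.187$)
$k = 76176$ ($k = \left(125 + 151\right)^{2} = 276^{2} = 76176$)
$p - k = - \frac{20371}{108938} - 76176 = - \frac{8298481459}{108938}$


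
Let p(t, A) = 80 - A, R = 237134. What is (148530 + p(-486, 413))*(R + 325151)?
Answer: 83328950145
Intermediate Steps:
(148530 + p(-486, 413))*(R + 325151) = (148530 + (80 - 1*413))*(237134 + 325151) = (148530 + (80 - 413))*562285 = (148530 - 333)*562285 = 148197*562285 = 83328950145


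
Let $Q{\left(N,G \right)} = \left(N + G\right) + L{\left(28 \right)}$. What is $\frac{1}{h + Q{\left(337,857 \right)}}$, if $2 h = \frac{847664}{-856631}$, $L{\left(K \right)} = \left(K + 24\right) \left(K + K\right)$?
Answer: $\frac{856631}{3516903054} \approx 0.00024358$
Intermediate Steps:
$L{\left(K \right)} = 2 K \left(24 + K\right)$ ($L{\left(K \right)} = \left(24 + K\right) 2 K = 2 K \left(24 + K\right)$)
$Q{\left(N,G \right)} = 2912 + G + N$ ($Q{\left(N,G \right)} = \left(N + G\right) + 2 \cdot 28 \left(24 + 28\right) = \left(G + N\right) + 2 \cdot 28 \cdot 52 = \left(G + N\right) + 2912 = 2912 + G + N$)
$h = - \frac{423832}{856631}$ ($h = \frac{847664 \frac{1}{-856631}}{2} = \frac{847664 \left(- \frac{1}{856631}\right)}{2} = \frac{1}{2} \left(- \frac{847664}{856631}\right) = - \frac{423832}{856631} \approx -0.49477$)
$\frac{1}{h + Q{\left(337,857 \right)}} = \frac{1}{- \frac{423832}{856631} + \left(2912 + 857 + 337\right)} = \frac{1}{- \frac{423832}{856631} + 4106} = \frac{1}{\frac{3516903054}{856631}} = \frac{856631}{3516903054}$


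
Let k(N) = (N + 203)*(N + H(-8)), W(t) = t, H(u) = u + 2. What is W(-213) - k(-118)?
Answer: 10327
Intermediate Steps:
H(u) = 2 + u
k(N) = (-6 + N)*(203 + N) (k(N) = (N + 203)*(N + (2 - 8)) = (203 + N)*(N - 6) = (203 + N)*(-6 + N) = (-6 + N)*(203 + N))
W(-213) - k(-118) = -213 - (-1218 + (-118)**2 + 197*(-118)) = -213 - (-1218 + 13924 - 23246) = -213 - 1*(-10540) = -213 + 10540 = 10327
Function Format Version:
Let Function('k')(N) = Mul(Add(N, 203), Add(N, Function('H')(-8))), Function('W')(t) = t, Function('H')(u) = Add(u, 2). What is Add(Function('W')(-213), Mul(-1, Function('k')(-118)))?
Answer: 10327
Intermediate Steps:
Function('H')(u) = Add(2, u)
Function('k')(N) = Mul(Add(-6, N), Add(203, N)) (Function('k')(N) = Mul(Add(N, 203), Add(N, Add(2, -8))) = Mul(Add(203, N), Add(N, -6)) = Mul(Add(203, N), Add(-6, N)) = Mul(Add(-6, N), Add(203, N)))
Add(Function('W')(-213), Mul(-1, Function('k')(-118))) = Add(-213, Mul(-1, Add(-1218, Pow(-118, 2), Mul(197, -118)))) = Add(-213, Mul(-1, Add(-1218, 13924, -23246))) = Add(-213, Mul(-1, -10540)) = Add(-213, 10540) = 10327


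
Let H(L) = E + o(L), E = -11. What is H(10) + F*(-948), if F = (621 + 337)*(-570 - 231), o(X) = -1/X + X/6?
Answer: 21823661237/30 ≈ 7.2746e+8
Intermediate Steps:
o(X) = -1/X + X/6 (o(X) = -1/X + X*(1/6) = -1/X + X/6)
H(L) = -11 - 1/L + L/6 (H(L) = -11 + (-1/L + L/6) = -11 - 1/L + L/6)
F = -767358 (F = 958*(-801) = -767358)
H(10) + F*(-948) = (-11 - 1/10 + (1/6)*10) - 767358*(-948) = (-11 - 1*1/10 + 5/3) + 727455384 = (-11 - 1/10 + 5/3) + 727455384 = -283/30 + 727455384 = 21823661237/30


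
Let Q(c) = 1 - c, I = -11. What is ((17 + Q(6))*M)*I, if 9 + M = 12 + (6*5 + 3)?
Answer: -4752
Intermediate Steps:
M = 36 (M = -9 + (12 + (6*5 + 3)) = -9 + (12 + (30 + 3)) = -9 + (12 + 33) = -9 + 45 = 36)
((17 + Q(6))*M)*I = ((17 + (1 - 1*6))*36)*(-11) = ((17 + (1 - 6))*36)*(-11) = ((17 - 5)*36)*(-11) = (12*36)*(-11) = 432*(-11) = -4752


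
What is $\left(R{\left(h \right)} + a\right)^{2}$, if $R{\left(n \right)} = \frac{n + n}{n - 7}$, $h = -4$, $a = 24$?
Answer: $\frac{73984}{121} \approx 611.44$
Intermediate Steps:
$R{\left(n \right)} = \frac{2 n}{-7 + n}$
$\left(R{\left(h \right)} + a\right)^{2} = \left(2 \left(-4\right) \frac{1}{-7 - 4} + 24\right)^{2} = \left(2 \left(-4\right) \frac{1}{-11} + 24\right)^{2} = \left(2 \left(-4\right) \left(- \frac{1}{11}\right) + 24\right)^{2} = \left(\frac{8}{11} + 24\right)^{2} = \left(\frac{272}{11}\right)^{2} = \frac{73984}{121}$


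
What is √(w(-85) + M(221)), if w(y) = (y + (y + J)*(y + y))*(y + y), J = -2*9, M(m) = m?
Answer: I*√2962029 ≈ 1721.1*I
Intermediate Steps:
J = -18
w(y) = 2*y*(y + 2*y*(-18 + y)) (w(y) = (y + (y - 18)*(y + y))*(y + y) = (y + (-18 + y)*(2*y))*(2*y) = (y + 2*y*(-18 + y))*(2*y) = 2*y*(y + 2*y*(-18 + y)))
√(w(-85) + M(221)) = √((-85)²*(-70 + 4*(-85)) + 221) = √(7225*(-70 - 340) + 221) = √(7225*(-410) + 221) = √(-2962250 + 221) = √(-2962029) = I*√2962029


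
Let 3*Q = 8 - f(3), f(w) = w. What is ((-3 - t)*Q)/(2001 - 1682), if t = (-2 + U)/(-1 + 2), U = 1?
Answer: -10/957 ≈ -0.010449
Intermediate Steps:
Q = 5/3 (Q = (8 - 1*3)/3 = (8 - 3)/3 = (1/3)*5 = 5/3 ≈ 1.6667)
t = -1 (t = (-2 + 1)/(-1 + 2) = -1/1 = -1*1 = -1)
((-3 - t)*Q)/(2001 - 1682) = ((-3 - 1*(-1))*(5/3))/(2001 - 1682) = ((-3 + 1)*(5/3))/319 = (-2*5/3)/319 = (1/319)*(-10/3) = -10/957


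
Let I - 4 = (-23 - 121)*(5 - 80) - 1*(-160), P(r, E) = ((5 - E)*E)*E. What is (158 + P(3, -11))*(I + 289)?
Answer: 23563782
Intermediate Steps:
P(r, E) = E²*(5 - E) (P(r, E) = (E*(5 - E))*E = E²*(5 - E))
I = 10964 (I = 4 + ((-23 - 121)*(5 - 80) - 1*(-160)) = 4 + (-144*(-75) + 160) = 4 + (10800 + 160) = 4 + 10960 = 10964)
(158 + P(3, -11))*(I + 289) = (158 + (-11)²*(5 - 1*(-11)))*(10964 + 289) = (158 + 121*(5 + 11))*11253 = (158 + 121*16)*11253 = (158 + 1936)*11253 = 2094*11253 = 23563782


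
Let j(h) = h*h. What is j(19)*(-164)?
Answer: -59204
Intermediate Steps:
j(h) = h²
j(19)*(-164) = 19²*(-164) = 361*(-164) = -59204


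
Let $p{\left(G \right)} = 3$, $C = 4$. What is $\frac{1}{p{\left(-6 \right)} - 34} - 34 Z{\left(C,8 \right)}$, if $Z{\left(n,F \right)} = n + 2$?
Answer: $- \frac{6325}{31} \approx -204.03$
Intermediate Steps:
$Z{\left(n,F \right)} = 2 + n$
$\frac{1}{p{\left(-6 \right)} - 34} - 34 Z{\left(C,8 \right)} = \frac{1}{3 - 34} - 34 \left(2 + 4\right) = \frac{1}{-31} - 204 = - \frac{1}{31} - 204 = - \frac{6325}{31}$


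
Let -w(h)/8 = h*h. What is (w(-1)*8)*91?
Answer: -5824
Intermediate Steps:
w(h) = -8*h² (w(h) = -8*h*h = -8*h²)
(w(-1)*8)*91 = (-8*(-1)²*8)*91 = (-8*1*8)*91 = -8*8*91 = -64*91 = -5824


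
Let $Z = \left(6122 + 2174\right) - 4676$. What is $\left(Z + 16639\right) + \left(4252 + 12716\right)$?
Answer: $37227$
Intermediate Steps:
$Z = 3620$ ($Z = 8296 - 4676 = 3620$)
$\left(Z + 16639\right) + \left(4252 + 12716\right) = \left(3620 + 16639\right) + \left(4252 + 12716\right) = 20259 + 16968 = 37227$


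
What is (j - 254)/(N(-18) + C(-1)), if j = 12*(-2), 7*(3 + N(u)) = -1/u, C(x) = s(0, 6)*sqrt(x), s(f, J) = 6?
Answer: 13205556/713665 + 26481168*I/713665 ≈ 18.504 + 37.106*I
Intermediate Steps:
C(x) = 6*sqrt(x)
N(u) = -3 - 1/(7*u) (N(u) = -3 + (-1/u)/7 = -3 - 1/(7*u))
j = -24
(j - 254)/(N(-18) + C(-1)) = (-24 - 254)/((-3 - 1/7/(-18)) + 6*sqrt(-1)) = -278/((-3 - 1/7*(-1/18)) + 6*I) = -278/((-3 + 1/126) + 6*I) = -278*15876*(-377/126 - 6*I)/713665 = -4413528*(-377/126 - 6*I)/713665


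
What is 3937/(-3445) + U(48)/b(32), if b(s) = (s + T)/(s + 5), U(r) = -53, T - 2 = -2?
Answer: -6881629/110240 ≈ -62.424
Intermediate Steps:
T = 0 (T = 2 - 2 = 0)
b(s) = s/(5 + s) (b(s) = (s + 0)/(s + 5) = s/(5 + s))
3937/(-3445) + U(48)/b(32) = 3937/(-3445) - 53/(32/(5 + 32)) = 3937*(-1/3445) - 53/(32/37) = -3937/3445 - 53/(32*(1/37)) = -3937/3445 - 53/32/37 = -3937/3445 - 53*37/32 = -3937/3445 - 1961/32 = -6881629/110240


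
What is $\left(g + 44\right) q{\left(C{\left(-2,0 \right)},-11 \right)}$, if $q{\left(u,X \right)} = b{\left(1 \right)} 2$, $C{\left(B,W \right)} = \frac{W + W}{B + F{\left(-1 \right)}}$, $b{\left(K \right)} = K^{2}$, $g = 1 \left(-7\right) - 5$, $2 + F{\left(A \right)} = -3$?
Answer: $64$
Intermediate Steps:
$F{\left(A \right)} = -5$ ($F{\left(A \right)} = -2 - 3 = -5$)
$g = -12$ ($g = -7 - 5 = -12$)
$C{\left(B,W \right)} = \frac{2 W}{-5 + B}$ ($C{\left(B,W \right)} = \frac{W + W}{B - 5} = \frac{2 W}{-5 + B}$)
$q{\left(u,X \right)} = 2$ ($q{\left(u,X \right)} = 1^{2} \cdot 2 = 1 \cdot 2 = 2$)
$\left(g + 44\right) q{\left(C{\left(-2,0 \right)},-11 \right)} = \left(-12 + 44\right) 2 = 32 \cdot 2 = 64$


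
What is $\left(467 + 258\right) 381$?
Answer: $276225$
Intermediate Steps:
$\left(467 + 258\right) 381 = 725 \cdot 381 = 276225$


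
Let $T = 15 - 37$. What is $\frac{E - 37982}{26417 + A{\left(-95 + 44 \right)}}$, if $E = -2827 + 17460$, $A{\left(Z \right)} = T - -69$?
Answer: $- \frac{23349}{26464} \approx -0.88229$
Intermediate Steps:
$T = -22$ ($T = 15 - 37 = -22$)
$A{\left(Z \right)} = 47$ ($A{\left(Z \right)} = -22 - -69 = -22 + 69 = 47$)
$E = 14633$
$\frac{E - 37982}{26417 + A{\left(-95 + 44 \right)}} = \frac{14633 - 37982}{26417 + 47} = \frac{14633 - 37982}{26464} = \left(14633 - 37982\right) \frac{1}{26464} = \left(-23349\right) \frac{1}{26464} = - \frac{23349}{26464}$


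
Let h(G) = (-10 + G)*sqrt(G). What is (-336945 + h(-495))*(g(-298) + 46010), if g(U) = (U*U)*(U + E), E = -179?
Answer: 14257321583610 + 64104949470*I*sqrt(55) ≈ 1.4257e+13 + 4.7541e+11*I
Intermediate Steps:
h(G) = sqrt(G)*(-10 + G)
g(U) = U**2*(-179 + U) (g(U) = (U*U)*(U - 179) = U**2*(-179 + U))
(-336945 + h(-495))*(g(-298) + 46010) = (-336945 + sqrt(-495)*(-10 - 495))*((-298)**2*(-179 - 298) + 46010) = (-336945 + (3*I*sqrt(55))*(-505))*(88804*(-477) + 46010) = (-336945 - 1515*I*sqrt(55))*(-42359508 + 46010) = (-336945 - 1515*I*sqrt(55))*(-42313498) = 14257321583610 + 64104949470*I*sqrt(55)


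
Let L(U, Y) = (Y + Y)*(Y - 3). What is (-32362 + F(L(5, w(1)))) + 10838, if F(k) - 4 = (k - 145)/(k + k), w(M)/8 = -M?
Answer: -7575009/352 ≈ -21520.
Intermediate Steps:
w(M) = -8*M (w(M) = 8*(-M) = -8*M)
L(U, Y) = 2*Y*(-3 + Y) (L(U, Y) = (2*Y)*(-3 + Y) = 2*Y*(-3 + Y))
F(k) = 4 + (-145 + k)/(2*k) (F(k) = 4 + (k - 145)/(k + k) = 4 + (-145 + k)/((2*k)) = 4 + (-145 + k)*(1/(2*k)) = 4 + (-145 + k)/(2*k))
(-32362 + F(L(5, w(1)))) + 10838 = (-32362 + (-145 + 9*(2*(-8*1)*(-3 - 8*1)))/(2*((2*(-8*1)*(-3 - 8*1))))) + 10838 = (-32362 + (-145 + 9*(2*(-8)*(-3 - 8)))/(2*((2*(-8)*(-3 - 8))))) + 10838 = (-32362 + (-145 + 9*(2*(-8)*(-11)))/(2*((2*(-8)*(-11))))) + 10838 = (-32362 + (½)*(-145 + 9*176)/176) + 10838 = (-32362 + (½)*(1/176)*(-145 + 1584)) + 10838 = (-32362 + (½)*(1/176)*1439) + 10838 = (-32362 + 1439/352) + 10838 = -11389985/352 + 10838 = -7575009/352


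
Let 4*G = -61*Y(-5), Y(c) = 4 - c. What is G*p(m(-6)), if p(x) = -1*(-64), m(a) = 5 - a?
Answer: -8784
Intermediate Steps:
p(x) = 64
G = -549/4 (G = (-61*(4 - 1*(-5)))/4 = (-61*(4 + 5))/4 = (-61*9)/4 = (¼)*(-549) = -549/4 ≈ -137.25)
G*p(m(-6)) = -549/4*64 = -8784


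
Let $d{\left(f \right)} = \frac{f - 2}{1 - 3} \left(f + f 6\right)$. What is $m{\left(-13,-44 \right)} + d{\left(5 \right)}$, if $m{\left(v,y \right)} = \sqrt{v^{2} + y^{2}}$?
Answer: $- \frac{105}{2} + \sqrt{2105} \approx -6.6197$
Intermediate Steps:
$d{\left(f \right)} = 7 f \left(1 - \frac{f}{2}\right)$ ($d{\left(f \right)} = \frac{-2 + f}{-2} \left(f + 6 f\right) = \left(-2 + f\right) \left(- \frac{1}{2}\right) 7 f = \left(1 - \frac{f}{2}\right) 7 f = 7 f \left(1 - \frac{f}{2}\right)$)
$m{\left(-13,-44 \right)} + d{\left(5 \right)} = \sqrt{\left(-13\right)^{2} + \left(-44\right)^{2}} + \frac{7}{2} \cdot 5 \left(2 - 5\right) = \sqrt{169 + 1936} + \frac{7}{2} \cdot 5 \left(2 - 5\right) = \sqrt{2105} + \frac{7}{2} \cdot 5 \left(-3\right) = \sqrt{2105} - \frac{105}{2} = - \frac{105}{2} + \sqrt{2105}$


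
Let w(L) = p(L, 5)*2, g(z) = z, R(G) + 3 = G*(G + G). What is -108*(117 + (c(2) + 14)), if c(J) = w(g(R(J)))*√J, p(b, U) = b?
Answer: -14148 - 1080*√2 ≈ -15675.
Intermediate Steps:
R(G) = -3 + 2*G² (R(G) = -3 + G*(G + G) = -3 + G*(2*G) = -3 + 2*G²)
w(L) = 2*L (w(L) = L*2 = 2*L)
c(J) = √J*(-6 + 4*J²) (c(J) = (2*(-3 + 2*J²))*√J = (-6 + 4*J²)*√J = √J*(-6 + 4*J²))
-108*(117 + (c(2) + 14)) = -108*(117 + (√2*(-6 + 4*2²) + 14)) = -108*(117 + (√2*(-6 + 4*4) + 14)) = -108*(117 + (√2*(-6 + 16) + 14)) = -108*(117 + (√2*10 + 14)) = -108*(117 + (10*√2 + 14)) = -108*(117 + (14 + 10*√2)) = -108*(131 + 10*√2) = -14148 - 1080*√2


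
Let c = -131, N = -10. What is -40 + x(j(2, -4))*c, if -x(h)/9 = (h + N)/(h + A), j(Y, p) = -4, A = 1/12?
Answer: 196192/47 ≈ 4174.3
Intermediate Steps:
A = 1/12 ≈ 0.083333
x(h) = -9*(-10 + h)/(1/12 + h) (x(h) = -9*(h - 10)/(h + 1/12) = -9*(-10 + h)/(1/12 + h))
-40 + x(j(2, -4))*c = -40 + (108*(10 - 1*(-4))/(1 + 12*(-4)))*(-131) = -40 + (108*(10 + 4)/(1 - 48))*(-131) = -40 + (108*14/(-47))*(-131) = -40 + (108*(-1/47)*14)*(-131) = -40 - 1512/47*(-131) = -40 + 198072/47 = 196192/47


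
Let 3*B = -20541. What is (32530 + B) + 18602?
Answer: 44285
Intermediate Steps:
B = -6847 (B = (1/3)*(-20541) = -6847)
(32530 + B) + 18602 = (32530 - 6847) + 18602 = 25683 + 18602 = 44285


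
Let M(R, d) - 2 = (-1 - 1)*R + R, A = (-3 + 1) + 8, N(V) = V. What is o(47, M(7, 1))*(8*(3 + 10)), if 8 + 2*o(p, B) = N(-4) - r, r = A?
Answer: -936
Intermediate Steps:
A = 6 (A = -2 + 8 = 6)
r = 6
M(R, d) = 2 - R (M(R, d) = 2 + ((-1 - 1)*R + R) = 2 + (-2*R + R) = 2 - R)
o(p, B) = -9 (o(p, B) = -4 + (-4 - 1*6)/2 = -4 + (-4 - 6)/2 = -4 + (1/2)*(-10) = -4 - 5 = -9)
o(47, M(7, 1))*(8*(3 + 10)) = -72*(3 + 10) = -72*13 = -9*104 = -936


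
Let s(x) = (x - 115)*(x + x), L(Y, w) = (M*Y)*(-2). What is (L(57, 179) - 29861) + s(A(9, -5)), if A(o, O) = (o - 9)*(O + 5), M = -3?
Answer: -29519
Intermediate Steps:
L(Y, w) = 6*Y (L(Y, w) = -3*Y*(-2) = 6*Y)
A(o, O) = (-9 + o)*(5 + O)
s(x) = 2*x*(-115 + x) (s(x) = (-115 + x)*(2*x) = 2*x*(-115 + x))
(L(57, 179) - 29861) + s(A(9, -5)) = (6*57 - 29861) + 2*(-45 - 9*(-5) + 5*9 - 5*9)*(-115 + (-45 - 9*(-5) + 5*9 - 5*9)) = (342 - 29861) + 2*(-45 + 45 + 45 - 45)*(-115 + (-45 + 45 + 45 - 45)) = -29519 + 2*0*(-115 + 0) = -29519 + 2*0*(-115) = -29519 + 0 = -29519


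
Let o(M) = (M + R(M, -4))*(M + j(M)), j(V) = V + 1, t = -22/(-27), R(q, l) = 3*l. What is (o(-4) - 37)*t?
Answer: 550/9 ≈ 61.111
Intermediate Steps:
t = 22/27 (t = -22*(-1/27) = 22/27 ≈ 0.81481)
j(V) = 1 + V
o(M) = (1 + 2*M)*(-12 + M) (o(M) = (M + 3*(-4))*(M + (1 + M)) = (M - 12)*(1 + 2*M) = (-12 + M)*(1 + 2*M) = (1 + 2*M)*(-12 + M))
(o(-4) - 37)*t = ((-12 - 23*(-4) + 2*(-4)**2) - 37)*(22/27) = ((-12 + 92 + 2*16) - 37)*(22/27) = ((-12 + 92 + 32) - 37)*(22/27) = (112 - 37)*(22/27) = 75*(22/27) = 550/9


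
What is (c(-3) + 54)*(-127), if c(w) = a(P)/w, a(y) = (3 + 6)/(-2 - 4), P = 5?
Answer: -13843/2 ≈ -6921.5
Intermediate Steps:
a(y) = -3/2 (a(y) = 9/(-6) = 9*(-1/6) = -3/2)
c(w) = -3/(2*w)
(c(-3) + 54)*(-127) = (-3/2/(-3) + 54)*(-127) = (-3/2*(-1/3) + 54)*(-127) = (1/2 + 54)*(-127) = (109/2)*(-127) = -13843/2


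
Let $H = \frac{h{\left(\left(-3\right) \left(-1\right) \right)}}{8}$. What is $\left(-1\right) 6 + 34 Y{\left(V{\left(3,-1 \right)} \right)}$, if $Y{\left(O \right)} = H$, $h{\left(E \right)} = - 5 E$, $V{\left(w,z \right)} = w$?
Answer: $- \frac{279}{4} \approx -69.75$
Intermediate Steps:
$H = - \frac{15}{8}$ ($H = \frac{\left(-5\right) \left(\left(-3\right) \left(-1\right)\right)}{8} = \left(-5\right) 3 \cdot \frac{1}{8} = \left(-15\right) \frac{1}{8} = - \frac{15}{8} \approx -1.875$)
$Y{\left(O \right)} = - \frac{15}{8}$
$\left(-1\right) 6 + 34 Y{\left(V{\left(3,-1 \right)} \right)} = \left(-1\right) 6 + 34 \left(- \frac{15}{8}\right) = -6 - \frac{255}{4} = - \frac{279}{4}$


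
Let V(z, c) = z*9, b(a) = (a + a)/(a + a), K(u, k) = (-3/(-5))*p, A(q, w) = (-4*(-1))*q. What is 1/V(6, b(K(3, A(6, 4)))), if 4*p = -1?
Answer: 1/54 ≈ 0.018519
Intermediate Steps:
p = -¼ (p = (¼)*(-1) = -¼ ≈ -0.25000)
A(q, w) = 4*q
K(u, k) = -3/20 (K(u, k) = -3/(-5)*(-¼) = -3*(-⅕)*(-¼) = (⅗)*(-¼) = -3/20)
b(a) = 1 (b(a) = (2*a)/((2*a)) = (2*a)*(1/(2*a)) = 1)
V(z, c) = 9*z
1/V(6, b(K(3, A(6, 4)))) = 1/(9*6) = 1/54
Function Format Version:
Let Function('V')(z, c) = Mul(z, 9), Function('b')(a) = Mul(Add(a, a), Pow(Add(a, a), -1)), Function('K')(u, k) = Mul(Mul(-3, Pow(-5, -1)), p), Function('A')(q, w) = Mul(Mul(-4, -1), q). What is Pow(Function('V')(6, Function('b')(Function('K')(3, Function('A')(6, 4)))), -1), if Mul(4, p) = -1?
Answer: Rational(1, 54) ≈ 0.018519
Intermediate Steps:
p = Rational(-1, 4) (p = Mul(Rational(1, 4), -1) = Rational(-1, 4) ≈ -0.25000)
Function('A')(q, w) = Mul(4, q)
Function('K')(u, k) = Rational(-3, 20) (Function('K')(u, k) = Mul(Mul(-3, Pow(-5, -1)), Rational(-1, 4)) = Mul(Mul(-3, Rational(-1, 5)), Rational(-1, 4)) = Mul(Rational(3, 5), Rational(-1, 4)) = Rational(-3, 20))
Function('b')(a) = 1 (Function('b')(a) = Mul(Mul(2, a), Pow(Mul(2, a), -1)) = Mul(Mul(2, a), Mul(Rational(1, 2), Pow(a, -1))) = 1)
Function('V')(z, c) = Mul(9, z)
Pow(Function('V')(6, Function('b')(Function('K')(3, Function('A')(6, 4)))), -1) = Pow(Mul(9, 6), -1) = Pow(54, -1) = Rational(1, 54)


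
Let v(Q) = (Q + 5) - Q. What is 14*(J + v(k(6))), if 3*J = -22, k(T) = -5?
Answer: -98/3 ≈ -32.667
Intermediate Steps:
J = -22/3 (J = (⅓)*(-22) = -22/3 ≈ -7.3333)
v(Q) = 5 (v(Q) = (5 + Q) - Q = 5)
14*(J + v(k(6))) = 14*(-22/3 + 5) = 14*(-7/3) = -98/3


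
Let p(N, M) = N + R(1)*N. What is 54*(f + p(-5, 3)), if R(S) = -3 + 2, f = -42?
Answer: -2268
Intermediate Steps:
R(S) = -1
p(N, M) = 0 (p(N, M) = N - N = 0)
54*(f + p(-5, 3)) = 54*(-42 + 0) = 54*(-42) = -2268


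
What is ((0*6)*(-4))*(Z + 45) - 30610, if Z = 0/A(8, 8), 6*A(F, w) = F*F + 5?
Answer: -30610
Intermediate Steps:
A(F, w) = 5/6 + F**2/6 (A(F, w) = (F*F + 5)/6 = (F**2 + 5)/6 = (5 + F**2)/6 = 5/6 + F**2/6)
Z = 0 (Z = 0/(5/6 + (1/6)*8**2) = 0/(5/6 + (1/6)*64) = 0/(5/6 + 32/3) = 0/(23/2) = 0*(2/23) = 0)
((0*6)*(-4))*(Z + 45) - 30610 = ((0*6)*(-4))*(0 + 45) - 30610 = (0*(-4))*45 - 30610 = 0*45 - 30610 = 0 - 30610 = -30610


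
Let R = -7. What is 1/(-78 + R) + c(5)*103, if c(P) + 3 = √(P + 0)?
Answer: -26266/85 + 103*√5 ≈ -78.697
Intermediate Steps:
c(P) = -3 + √P (c(P) = -3 + √(P + 0) = -3 + √P)
1/(-78 + R) + c(5)*103 = 1/(-78 - 7) + (-3 + √5)*103 = 1/(-85) + (-309 + 103*√5) = -1/85 + (-309 + 103*√5) = -26266/85 + 103*√5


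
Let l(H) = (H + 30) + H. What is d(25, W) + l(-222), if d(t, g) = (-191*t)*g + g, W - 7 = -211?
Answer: 973482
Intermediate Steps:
W = -204 (W = 7 - 211 = -204)
d(t, g) = g - 191*g*t (d(t, g) = -191*g*t + g = g - 191*g*t)
l(H) = 30 + 2*H (l(H) = (30 + H) + H = 30 + 2*H)
d(25, W) + l(-222) = -204*(1 - 191*25) + (30 + 2*(-222)) = -204*(1 - 4775) + (30 - 444) = -204*(-4774) - 414 = 973896 - 414 = 973482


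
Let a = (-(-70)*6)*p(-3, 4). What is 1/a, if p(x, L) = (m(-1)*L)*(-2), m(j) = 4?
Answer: -1/13440 ≈ -7.4405e-5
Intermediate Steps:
p(x, L) = -8*L (p(x, L) = (4*L)*(-2) = -8*L)
a = -13440 (a = (-(-70)*6)*(-8*4) = -14*(-30)*(-32) = 420*(-32) = -13440)
1/a = 1/(-13440) = -1/13440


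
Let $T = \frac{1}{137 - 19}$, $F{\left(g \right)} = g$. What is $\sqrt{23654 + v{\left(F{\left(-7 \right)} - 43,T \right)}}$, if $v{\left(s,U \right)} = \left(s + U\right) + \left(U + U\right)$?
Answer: $\frac{15 \sqrt{1460722}}{118} \approx 153.64$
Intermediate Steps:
$T = \frac{1}{118} \approx 0.0084746$
$v{\left(s,U \right)} = s + 3 U$ ($v{\left(s,U \right)} = \left(U + s\right) + 2 U = s + 3 U$)
$\sqrt{23654 + v{\left(F{\left(-7 \right)} - 43,T \right)}} = \sqrt{23654 + \left(\left(-7 - 43\right) + 3 \cdot \frac{1}{118}\right)} = \sqrt{23654 + \left(\left(-7 - 43\right) + \frac{3}{118}\right)} = \sqrt{23654 + \left(-50 + \frac{3}{118}\right)} = \sqrt{23654 - \frac{5897}{118}} = \sqrt{\frac{2785275}{118}} = \frac{15 \sqrt{1460722}}{118}$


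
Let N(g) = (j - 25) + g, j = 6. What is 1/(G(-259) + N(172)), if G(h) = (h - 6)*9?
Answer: -1/2232 ≈ -0.00044803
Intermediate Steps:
G(h) = -54 + 9*h (G(h) = (-6 + h)*9 = -54 + 9*h)
N(g) = -19 + g (N(g) = (6 - 25) + g = -19 + g)
1/(G(-259) + N(172)) = 1/((-54 + 9*(-259)) + (-19 + 172)) = 1/((-54 - 2331) + 153) = 1/(-2385 + 153) = 1/(-2232) = -1/2232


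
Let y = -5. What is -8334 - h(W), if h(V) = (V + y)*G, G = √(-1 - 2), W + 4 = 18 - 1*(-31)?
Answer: -8334 - 40*I*√3 ≈ -8334.0 - 69.282*I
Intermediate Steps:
W = 45 (W = -4 + (18 - 1*(-31)) = -4 + (18 + 31) = -4 + 49 = 45)
G = I*√3 (G = √(-3) = I*√3 ≈ 1.732*I)
h(V) = I*√3*(-5 + V) (h(V) = (V - 5)*(I*√3) = (-5 + V)*(I*√3) = I*√3*(-5 + V))
-8334 - h(W) = -8334 - I*√3*(-5 + 45) = -8334 - I*√3*40 = -8334 - 40*I*√3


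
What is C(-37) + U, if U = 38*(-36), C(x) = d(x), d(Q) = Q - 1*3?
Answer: -1408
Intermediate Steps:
d(Q) = -3 + Q (d(Q) = Q - 3 = -3 + Q)
C(x) = -3 + x
U = -1368
C(-37) + U = (-3 - 37) - 1368 = -40 - 1368 = -1408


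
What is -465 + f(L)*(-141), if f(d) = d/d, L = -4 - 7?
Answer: -606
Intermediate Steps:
L = -11
f(d) = 1
-465 + f(L)*(-141) = -465 + 1*(-141) = -465 - 141 = -606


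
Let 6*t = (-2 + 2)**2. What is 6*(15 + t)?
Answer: 90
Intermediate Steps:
t = 0 (t = (-2 + 2)**2/6 = (1/6)*0**2 = (1/6)*0 = 0)
6*(15 + t) = 6*(15 + 0) = 6*15 = 90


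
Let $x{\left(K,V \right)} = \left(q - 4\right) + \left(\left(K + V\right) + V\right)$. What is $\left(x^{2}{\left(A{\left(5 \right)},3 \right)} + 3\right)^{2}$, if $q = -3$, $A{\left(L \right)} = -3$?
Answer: $361$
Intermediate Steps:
$x{\left(K,V \right)} = -7 + K + 2 V$ ($x{\left(K,V \right)} = \left(-3 - 4\right) + \left(\left(K + V\right) + V\right) = -7 + \left(K + 2 V\right) = -7 + K + 2 V$)
$\left(x^{2}{\left(A{\left(5 \right)},3 \right)} + 3\right)^{2} = \left(\left(-7 - 3 + 2 \cdot 3\right)^{2} + 3\right)^{2} = \left(\left(-7 - 3 + 6\right)^{2} + 3\right)^{2} = \left(\left(-4\right)^{2} + 3\right)^{2} = \left(16 + 3\right)^{2} = 19^{2} = 361$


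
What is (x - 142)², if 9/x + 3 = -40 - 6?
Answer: 48539089/2401 ≈ 20216.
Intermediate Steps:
x = -9/49 (x = 9/(-3 + (-40 - 6)) = 9/(-3 - 46) = 9/(-49) = 9*(-1/49) = -9/49 ≈ -0.18367)
(x - 142)² = (-9/49 - 142)² = (-6967/49)² = 48539089/2401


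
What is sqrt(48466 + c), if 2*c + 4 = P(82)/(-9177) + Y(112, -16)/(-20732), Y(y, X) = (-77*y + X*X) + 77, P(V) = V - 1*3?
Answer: sqrt(1754304078320306727522)/190257564 ≈ 220.15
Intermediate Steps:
P(V) = -3 + V (P(V) = V - 3 = -3 + V)
Y(y, X) = 77 + X**2 - 77*y (Y(y, X) = (-77*y + X**2) + 77 = (X**2 - 77*y) + 77 = 77 + X**2 - 77*y)
c = -686581577/380515128 (c = -2 + ((-3 + 82)/(-9177) + (77 + (-16)**2 - 77*112)/(-20732))/2 = -2 + (79*(-1/9177) + (77 + 256 - 8624)*(-1/20732))/2 = -2 + (-79/9177 - 8291*(-1/20732))/2 = -2 + (-79/9177 + 8291/20732)/2 = -2 + (1/2)*(74448679/190257564) = -2 + 74448679/380515128 = -686581577/380515128 ≈ -1.8043)
sqrt(48466 + c) = sqrt(48466 - 686581577/380515128) = sqrt(18441359612071/380515128) = sqrt(1754304078320306727522)/190257564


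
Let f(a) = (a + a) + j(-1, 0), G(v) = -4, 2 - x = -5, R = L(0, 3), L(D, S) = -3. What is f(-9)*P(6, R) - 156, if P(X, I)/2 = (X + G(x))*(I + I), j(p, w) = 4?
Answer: 180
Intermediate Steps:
R = -3
x = 7 (x = 2 - 1*(-5) = 2 + 5 = 7)
f(a) = 4 + 2*a (f(a) = (a + a) + 4 = 2*a + 4 = 4 + 2*a)
P(X, I) = 4*I*(-4 + X) (P(X, I) = 2*((X - 4)*(I + I)) = 2*((-4 + X)*(2*I)) = 2*(2*I*(-4 + X)) = 4*I*(-4 + X))
f(-9)*P(6, R) - 156 = (4 + 2*(-9))*(4*(-3)*(-4 + 6)) - 156 = (4 - 18)*(4*(-3)*2) - 156 = -14*(-24) - 156 = 336 - 156 = 180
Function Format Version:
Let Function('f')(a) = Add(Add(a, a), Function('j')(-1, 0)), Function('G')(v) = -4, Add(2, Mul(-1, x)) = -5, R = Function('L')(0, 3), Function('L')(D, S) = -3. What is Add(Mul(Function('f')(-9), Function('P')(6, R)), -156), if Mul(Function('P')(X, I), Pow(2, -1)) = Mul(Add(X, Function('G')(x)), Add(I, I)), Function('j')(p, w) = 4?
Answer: 180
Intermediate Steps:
R = -3
x = 7 (x = Add(2, Mul(-1, -5)) = Add(2, 5) = 7)
Function('f')(a) = Add(4, Mul(2, a)) (Function('f')(a) = Add(Add(a, a), 4) = Add(Mul(2, a), 4) = Add(4, Mul(2, a)))
Function('P')(X, I) = Mul(4, I, Add(-4, X)) (Function('P')(X, I) = Mul(2, Mul(Add(X, -4), Add(I, I))) = Mul(2, Mul(Add(-4, X), Mul(2, I))) = Mul(2, Mul(2, I, Add(-4, X))) = Mul(4, I, Add(-4, X)))
Add(Mul(Function('f')(-9), Function('P')(6, R)), -156) = Add(Mul(Add(4, Mul(2, -9)), Mul(4, -3, Add(-4, 6))), -156) = Add(Mul(Add(4, -18), Mul(4, -3, 2)), -156) = Add(Mul(-14, -24), -156) = Add(336, -156) = 180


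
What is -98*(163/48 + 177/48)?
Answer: -4165/6 ≈ -694.17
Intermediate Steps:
-98*(163/48 + 177/48) = -98*(163*(1/48) + 177*(1/48)) = -98*(163/48 + 59/16) = -98*85/12 = -4165/6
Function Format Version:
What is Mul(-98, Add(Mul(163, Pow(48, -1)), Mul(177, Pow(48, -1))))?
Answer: Rational(-4165, 6) ≈ -694.17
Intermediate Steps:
Mul(-98, Add(Mul(163, Pow(48, -1)), Mul(177, Pow(48, -1)))) = Mul(-98, Add(Mul(163, Rational(1, 48)), Mul(177, Rational(1, 48)))) = Mul(-98, Add(Rational(163, 48), Rational(59, 16))) = Mul(-98, Rational(85, 12)) = Rational(-4165, 6)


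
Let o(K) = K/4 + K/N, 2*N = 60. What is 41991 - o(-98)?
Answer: 1260563/30 ≈ 42019.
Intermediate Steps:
N = 30 (N = (½)*60 = 30)
o(K) = 17*K/60 (o(K) = K/4 + K/30 = 17*K/60)
41991 - o(-98) = 41991 - 17*(-98)/60 = 41991 - 1*(-833/30) = 41991 + 833/30 = 1260563/30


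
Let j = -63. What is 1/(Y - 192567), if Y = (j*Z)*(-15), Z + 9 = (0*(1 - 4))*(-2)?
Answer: -1/201072 ≈ -4.9733e-6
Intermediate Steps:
Z = -9 (Z = -9 + (0*(1 - 4))*(-2) = -9 + (0*(-3))*(-2) = -9 + 0*(-2) = -9 + 0 = -9)
Y = -8505 (Y = -63*(-9)*(-15) = 567*(-15) = -8505)
1/(Y - 192567) = 1/(-8505 - 192567) = 1/(-201072) = -1/201072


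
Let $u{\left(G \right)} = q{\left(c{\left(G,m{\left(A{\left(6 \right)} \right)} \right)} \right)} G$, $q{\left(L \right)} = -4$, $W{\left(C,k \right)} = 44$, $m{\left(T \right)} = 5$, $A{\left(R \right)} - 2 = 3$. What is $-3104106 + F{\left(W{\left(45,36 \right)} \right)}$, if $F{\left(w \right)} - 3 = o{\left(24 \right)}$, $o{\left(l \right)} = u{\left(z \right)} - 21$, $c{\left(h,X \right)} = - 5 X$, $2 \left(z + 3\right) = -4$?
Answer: $-3104104$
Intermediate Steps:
$A{\left(R \right)} = 5$ ($A{\left(R \right)} = 2 + 3 = 5$)
$z = -5$ ($z = -3 + \frac{1}{2} \left(-4\right) = -3 - 2 = -5$)
$u{\left(G \right)} = - 4 G$
$o{\left(l \right)} = -1$ ($o{\left(l \right)} = \left(-4\right) \left(-5\right) - 21 = 20 - 21 = -1$)
$F{\left(w \right)} = 2$ ($F{\left(w \right)} = 3 - 1 = 2$)
$-3104106 + F{\left(W{\left(45,36 \right)} \right)} = -3104106 + 2 = -3104104$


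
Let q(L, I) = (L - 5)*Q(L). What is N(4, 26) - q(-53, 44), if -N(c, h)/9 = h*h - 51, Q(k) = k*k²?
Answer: -8640491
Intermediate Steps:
Q(k) = k³
q(L, I) = L³*(-5 + L) (q(L, I) = (L - 5)*L³ = (-5 + L)*L³ = L³*(-5 + L))
N(c, h) = 459 - 9*h² (N(c, h) = -9*(h*h - 51) = -9*(h² - 51) = -9*(-51 + h²) = 459 - 9*h²)
N(4, 26) - q(-53, 44) = (459 - 9*26²) - (-53)³*(-5 - 53) = (459 - 9*676) - (-148877)*(-58) = (459 - 6084) - 1*8634866 = -5625 - 8634866 = -8640491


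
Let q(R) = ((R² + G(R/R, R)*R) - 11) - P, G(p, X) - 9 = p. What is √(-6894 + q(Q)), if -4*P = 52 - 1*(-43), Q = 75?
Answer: 45*I/2 ≈ 22.5*I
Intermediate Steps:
G(p, X) = 9 + p
P = -95/4 (P = -(52 - 1*(-43))/4 = -(52 + 43)/4 = -¼*95 = -95/4 ≈ -23.750)
q(R) = 51/4 + R² + 10*R (q(R) = ((R² + (9 + R/R)*R) - 11) - 1*(-95/4) = ((R² + (9 + 1)*R) - 11) + 95/4 = ((R² + 10*R) - 11) + 95/4 = (-11 + R² + 10*R) + 95/4 = 51/4 + R² + 10*R)
√(-6894 + q(Q)) = √(-6894 + (51/4 + 75² + 10*75)) = √(-6894 + (51/4 + 5625 + 750)) = √(-6894 + 25551/4) = √(-2025/4) = 45*I/2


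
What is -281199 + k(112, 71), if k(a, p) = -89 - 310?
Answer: -281598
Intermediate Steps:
k(a, p) = -399
-281199 + k(112, 71) = -281199 - 399 = -281598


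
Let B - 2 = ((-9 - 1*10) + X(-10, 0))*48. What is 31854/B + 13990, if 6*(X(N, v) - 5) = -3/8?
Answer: 9383416/673 ≈ 13943.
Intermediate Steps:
X(N, v) = 79/16 (X(N, v) = 5 + (-3/8)/6 = 5 + (-3*⅛)/6 = 5 + (⅙)*(-3/8) = 5 - 1/16 = 79/16)
B = -673 (B = 2 + ((-9 - 1*10) + 79/16)*48 = 2 + ((-9 - 10) + 79/16)*48 = 2 + (-19 + 79/16)*48 = 2 - 225/16*48 = 2 - 675 = -673)
31854/B + 13990 = 31854/(-673) + 13990 = 31854*(-1/673) + 13990 = -31854/673 + 13990 = 9383416/673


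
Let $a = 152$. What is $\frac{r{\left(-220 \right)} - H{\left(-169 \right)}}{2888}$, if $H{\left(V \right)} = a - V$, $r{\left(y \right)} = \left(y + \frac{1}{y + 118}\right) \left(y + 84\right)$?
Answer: $\frac{88801}{8664} \approx 10.249$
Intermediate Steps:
$r{\left(y \right)} = \left(84 + y\right) \left(y + \frac{1}{118 + y}\right)$ ($r{\left(y \right)} = \left(y + \frac{1}{118 + y}\right) \left(84 + y\right) = \left(84 + y\right) \left(y + \frac{1}{118 + y}\right)$)
$H{\left(V \right)} = 152 - V$
$\frac{r{\left(-220 \right)} - H{\left(-169 \right)}}{2888} = \frac{\frac{84 + \left(-220\right)^{3} + 202 \left(-220\right)^{2} + 9913 \left(-220\right)}{118 - 220} - \left(152 - -169\right)}{2888} = \left(\frac{84 - 10648000 + 202 \cdot 48400 - 2180860}{-102} - \left(152 + 169\right)\right) \frac{1}{2888} = \left(- \frac{84 - 10648000 + 9776800 - 2180860}{102} - 321\right) \frac{1}{2888} = \left(\left(- \frac{1}{102}\right) \left(-3051976\right) - 321\right) \frac{1}{2888} = \left(\frac{89764}{3} - 321\right) \frac{1}{2888} = \frac{88801}{3} \cdot \frac{1}{2888} = \frac{88801}{8664}$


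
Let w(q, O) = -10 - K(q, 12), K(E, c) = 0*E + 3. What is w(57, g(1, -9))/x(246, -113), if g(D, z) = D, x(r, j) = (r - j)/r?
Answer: -3198/359 ≈ -8.9081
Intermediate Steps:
x(r, j) = (r - j)/r
K(E, c) = 3 (K(E, c) = 0 + 3 = 3)
w(q, O) = -13 (w(q, O) = -10 - 1*3 = -10 - 3 = -13)
w(57, g(1, -9))/x(246, -113) = -13*246/(246 - 1*(-113)) = -13*246/(246 + 113) = -13/((1/246)*359) = -13/359/246 = -13*246/359 = -3198/359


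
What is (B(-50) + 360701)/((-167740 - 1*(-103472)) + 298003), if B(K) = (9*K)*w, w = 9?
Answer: 356651/233735 ≈ 1.5259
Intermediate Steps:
B(K) = 81*K (B(K) = (9*K)*9 = 81*K)
(B(-50) + 360701)/((-167740 - 1*(-103472)) + 298003) = (81*(-50) + 360701)/((-167740 - 1*(-103472)) + 298003) = (-4050 + 360701)/((-167740 + 103472) + 298003) = 356651/(-64268 + 298003) = 356651/233735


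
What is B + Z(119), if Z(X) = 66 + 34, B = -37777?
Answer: -37677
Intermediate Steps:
Z(X) = 100
B + Z(119) = -37777 + 100 = -37677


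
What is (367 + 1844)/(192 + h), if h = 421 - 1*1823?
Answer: -201/110 ≈ -1.8273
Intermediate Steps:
h = -1402 (h = 421 - 1823 = -1402)
(367 + 1844)/(192 + h) = (367 + 1844)/(192 - 1402) = 2211/(-1210) = 2211*(-1/1210) = -201/110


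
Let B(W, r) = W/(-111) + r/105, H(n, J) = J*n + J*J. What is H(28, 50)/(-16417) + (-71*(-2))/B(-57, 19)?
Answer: 63705945/311923 ≈ 204.24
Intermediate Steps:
H(n, J) = J² + J*n (H(n, J) = J*n + J² = J² + J*n)
B(W, r) = -W/111 + r/105 (B(W, r) = W*(-1/111) + r*(1/105) = -W/111 + r/105)
H(28, 50)/(-16417) + (-71*(-2))/B(-57, 19) = (50*(50 + 28))/(-16417) + (-71*(-2))/(-1/111*(-57) + (1/105)*19) = (50*78)*(-1/16417) + 142/(19/37 + 19/105) = 3900*(-1/16417) + 142/(2698/3885) = -3900/16417 + 142*(3885/2698) = -3900/16417 + 3885/19 = 63705945/311923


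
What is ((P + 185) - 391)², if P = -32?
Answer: 56644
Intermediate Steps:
((P + 185) - 391)² = ((-32 + 185) - 391)² = (153 - 391)² = (-238)² = 56644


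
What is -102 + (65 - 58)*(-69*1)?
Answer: -585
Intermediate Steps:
-102 + (65 - 58)*(-69*1) = -102 + 7*(-69) = -102 - 483 = -585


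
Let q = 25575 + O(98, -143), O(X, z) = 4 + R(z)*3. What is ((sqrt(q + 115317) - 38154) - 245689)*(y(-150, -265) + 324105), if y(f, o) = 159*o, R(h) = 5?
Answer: -80035210710 + 281970*sqrt(140911) ≈ -7.9929e+10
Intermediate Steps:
O(X, z) = 19 (O(X, z) = 4 + 5*3 = 4 + 15 = 19)
q = 25594 (q = 25575 + 19 = 25594)
((sqrt(q + 115317) - 38154) - 245689)*(y(-150, -265) + 324105) = ((sqrt(25594 + 115317) - 38154) - 245689)*(159*(-265) + 324105) = ((sqrt(140911) - 38154) - 245689)*(-42135 + 324105) = ((-38154 + sqrt(140911)) - 245689)*281970 = (-283843 + sqrt(140911))*281970 = -80035210710 + 281970*sqrt(140911)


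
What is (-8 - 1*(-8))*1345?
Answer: 0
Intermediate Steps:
(-8 - 1*(-8))*1345 = (-8 + 8)*1345 = 0*1345 = 0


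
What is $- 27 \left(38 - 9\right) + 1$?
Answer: $-782$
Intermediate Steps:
$- 27 \left(38 - 9\right) + 1 = \left(-27\right) 29 + 1 = -783 + 1 = -782$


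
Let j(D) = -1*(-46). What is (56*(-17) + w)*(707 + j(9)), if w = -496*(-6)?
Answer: 1524072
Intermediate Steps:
j(D) = 46
w = 2976
(56*(-17) + w)*(707 + j(9)) = (56*(-17) + 2976)*(707 + 46) = (-952 + 2976)*753 = 2024*753 = 1524072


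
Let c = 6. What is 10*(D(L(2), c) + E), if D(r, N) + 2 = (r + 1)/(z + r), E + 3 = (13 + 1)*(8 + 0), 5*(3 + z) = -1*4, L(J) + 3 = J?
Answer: 1070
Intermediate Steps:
L(J) = -3 + J
z = -19/5 (z = -3 + (-1*4)/5 = -3 + (⅕)*(-4) = -3 - ⅘ = -19/5 ≈ -3.8000)
E = 109 (E = -3 + (13 + 1)*(8 + 0) = -3 + 14*8 = -3 + 112 = 109)
D(r, N) = -2 + (1 + r)/(-19/5 + r) (D(r, N) = -2 + (r + 1)/(-19/5 + r) = -2 + (1 + r)/(-19/5 + r))
10*(D(L(2), c) + E) = 10*((43 - 5*(-3 + 2))/(-19 + 5*(-3 + 2)) + 109) = 10*((43 - 5*(-1))/(-19 + 5*(-1)) + 109) = 10*((43 + 5)/(-19 - 5) + 109) = 10*(48/(-24) + 109) = 10*(-1/24*48 + 109) = 10*(-2 + 109) = 10*107 = 1070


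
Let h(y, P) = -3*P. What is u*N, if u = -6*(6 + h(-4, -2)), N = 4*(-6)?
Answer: 1728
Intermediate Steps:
N = -24
u = -72 (u = -6*(6 - 3*(-2)) = -6*(6 + 6) = -6*12 = -1*72 = -72)
u*N = -72*(-24) = 1728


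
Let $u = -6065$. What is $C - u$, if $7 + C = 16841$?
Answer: $22899$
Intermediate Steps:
$C = 16834$ ($C = -7 + 16841 = 16834$)
$C - u = 16834 - -6065 = 16834 + 6065 = 22899$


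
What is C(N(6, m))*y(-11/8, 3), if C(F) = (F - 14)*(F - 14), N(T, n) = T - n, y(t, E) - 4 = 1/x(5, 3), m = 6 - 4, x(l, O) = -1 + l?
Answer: 425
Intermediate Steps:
m = 2
y(t, E) = 17/4 (y(t, E) = 4 + 1/(-1 + 5) = 4 + 1/4 = 4 + ¼ = 17/4)
C(F) = (-14 + F)² (C(F) = (-14 + F)*(-14 + F) = (-14 + F)²)
C(N(6, m))*y(-11/8, 3) = (-14 + (6 - 1*2))²*(17/4) = (-14 + (6 - 2))²*(17/4) = (-14 + 4)²*(17/4) = (-10)²*(17/4) = 100*(17/4) = 425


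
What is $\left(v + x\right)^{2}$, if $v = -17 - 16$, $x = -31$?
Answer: $4096$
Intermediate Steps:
$v = -33$
$\left(v + x\right)^{2} = \left(-33 - 31\right)^{2} = \left(-64\right)^{2} = 4096$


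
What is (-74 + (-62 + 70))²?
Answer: 4356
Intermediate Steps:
(-74 + (-62 + 70))² = (-74 + 8)² = (-66)² = 4356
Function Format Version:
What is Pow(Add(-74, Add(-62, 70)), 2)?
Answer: 4356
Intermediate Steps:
Pow(Add(-74, Add(-62, 70)), 2) = Pow(Add(-74, 8), 2) = Pow(-66, 2) = 4356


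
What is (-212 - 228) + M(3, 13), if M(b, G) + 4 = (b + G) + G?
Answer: -415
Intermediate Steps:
M(b, G) = -4 + b + 2*G (M(b, G) = -4 + ((b + G) + G) = -4 + ((G + b) + G) = -4 + (b + 2*G) = -4 + b + 2*G)
(-212 - 228) + M(3, 13) = (-212 - 228) + (-4 + 3 + 2*13) = -440 + (-4 + 3 + 26) = -440 + 25 = -415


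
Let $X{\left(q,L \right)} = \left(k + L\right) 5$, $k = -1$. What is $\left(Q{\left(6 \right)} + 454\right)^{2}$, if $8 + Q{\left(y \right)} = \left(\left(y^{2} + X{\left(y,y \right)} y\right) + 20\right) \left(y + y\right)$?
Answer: $8514724$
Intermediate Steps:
$X{\left(q,L \right)} = -5 + 5 L$ ($X{\left(q,L \right)} = \left(-1 + L\right) 5 = -5 + 5 L$)
$Q{\left(y \right)} = -8 + 2 y \left(20 + y^{2} + y \left(-5 + 5 y\right)\right)$ ($Q{\left(y \right)} = -8 + \left(\left(y^{2} + \left(-5 + 5 y\right) y\right) + 20\right) \left(y + y\right) = -8 + \left(\left(y^{2} + y \left(-5 + 5 y\right)\right) + 20\right) 2 y = -8 + \left(20 + y^{2} + y \left(-5 + 5 y\right)\right) 2 y = -8 + 2 y \left(20 + y^{2} + y \left(-5 + 5 y\right)\right)$)
$\left(Q{\left(6 \right)} + 454\right)^{2} = \left(\left(-8 - 10 \cdot 6^{2} + 12 \cdot 6^{3} + 40 \cdot 6\right) + 454\right)^{2} = \left(\left(-8 - 360 + 12 \cdot 216 + 240\right) + 454\right)^{2} = \left(\left(-8 - 360 + 2592 + 240\right) + 454\right)^{2} = \left(2464 + 454\right)^{2} = 2918^{2} = 8514724$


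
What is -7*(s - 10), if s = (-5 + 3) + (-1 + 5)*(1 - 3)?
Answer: 140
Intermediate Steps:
s = -10 (s = -2 + 4*(-2) = -2 - 8 = -10)
-7*(s - 10) = -7*(-10 - 10) = -7*(-20) = 140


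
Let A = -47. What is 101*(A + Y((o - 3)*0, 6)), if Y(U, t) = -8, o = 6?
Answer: -5555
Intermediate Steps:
101*(A + Y((o - 3)*0, 6)) = 101*(-47 - 8) = 101*(-55) = -5555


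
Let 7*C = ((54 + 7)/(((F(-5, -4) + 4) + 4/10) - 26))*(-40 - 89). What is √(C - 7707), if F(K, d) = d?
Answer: 9*I*√1186738/112 ≈ 87.539*I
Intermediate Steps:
C = 39345/896 (C = (((54 + 7)/(((-4 + 4) + 4/10) - 26))*(-40 - 89))/7 = ((61/((0 + 4*(⅒)) - 26))*(-129))/7 = ((61/((0 + ⅖) - 26))*(-129))/7 = ((61/(⅖ - 26))*(-129))/7 = ((61/(-128/5))*(-129))/7 = ((61*(-5/128))*(-129))/7 = (-305/128*(-129))/7 = (⅐)*(39345/128) = 39345/896 ≈ 43.912)
√(C - 7707) = √(39345/896 - 7707) = √(-6866127/896) = 9*I*√1186738/112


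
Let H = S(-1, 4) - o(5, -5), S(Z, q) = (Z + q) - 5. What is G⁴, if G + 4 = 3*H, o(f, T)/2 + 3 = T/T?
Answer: 16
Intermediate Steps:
o(f, T) = -4 (o(f, T) = -6 + 2*(T/T) = -6 + 2*1 = -6 + 2 = -4)
S(Z, q) = -5 + Z + q
H = 2 (H = (-5 - 1 + 4) - 1*(-4) = -2 + 4 = 2)
G = 2 (G = -4 + 3*2 = -4 + 6 = 2)
G⁴ = 2⁴ = 16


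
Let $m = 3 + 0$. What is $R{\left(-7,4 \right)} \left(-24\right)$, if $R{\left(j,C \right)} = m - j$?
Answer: $-240$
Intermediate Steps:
$m = 3$
$R{\left(j,C \right)} = 3 - j$
$R{\left(-7,4 \right)} \left(-24\right) = \left(3 - -7\right) \left(-24\right) = \left(3 + 7\right) \left(-24\right) = 10 \left(-24\right) = -240$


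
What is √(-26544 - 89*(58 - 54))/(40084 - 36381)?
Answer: 10*I*√269/3703 ≈ 0.044292*I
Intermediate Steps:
√(-26544 - 89*(58 - 54))/(40084 - 36381) = √(-26544 - 89*4)/3703 = √(-26544 - 356)*(1/3703) = √(-26900)*(1/3703) = (10*I*√269)*(1/3703) = 10*I*√269/3703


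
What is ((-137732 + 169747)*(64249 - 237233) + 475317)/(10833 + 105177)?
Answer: -5537607443/116010 ≈ -47734.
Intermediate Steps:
((-137732 + 169747)*(64249 - 237233) + 475317)/(10833 + 105177) = (32015*(-172984) + 475317)/116010 = (-5538082760 + 475317)*(1/116010) = -5537607443*1/116010 = -5537607443/116010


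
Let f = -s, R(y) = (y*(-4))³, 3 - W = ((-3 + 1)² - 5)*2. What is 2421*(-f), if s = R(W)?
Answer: -19368000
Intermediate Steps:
W = 5 (W = 3 - ((-3 + 1)² - 5)*2 = 3 - ((-2)² - 5)*2 = 3 - (4 - 5)*2 = 3 - (-1)*2 = 3 - 1*(-2) = 3 + 2 = 5)
R(y) = -64*y³ (R(y) = (-4*y)³ = -64*y³)
s = -8000 (s = -64*5³ = -64*125 = -8000)
f = 8000 (f = -1*(-8000) = 8000)
2421*(-f) = 2421*(-1*8000) = 2421*(-8000) = -19368000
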